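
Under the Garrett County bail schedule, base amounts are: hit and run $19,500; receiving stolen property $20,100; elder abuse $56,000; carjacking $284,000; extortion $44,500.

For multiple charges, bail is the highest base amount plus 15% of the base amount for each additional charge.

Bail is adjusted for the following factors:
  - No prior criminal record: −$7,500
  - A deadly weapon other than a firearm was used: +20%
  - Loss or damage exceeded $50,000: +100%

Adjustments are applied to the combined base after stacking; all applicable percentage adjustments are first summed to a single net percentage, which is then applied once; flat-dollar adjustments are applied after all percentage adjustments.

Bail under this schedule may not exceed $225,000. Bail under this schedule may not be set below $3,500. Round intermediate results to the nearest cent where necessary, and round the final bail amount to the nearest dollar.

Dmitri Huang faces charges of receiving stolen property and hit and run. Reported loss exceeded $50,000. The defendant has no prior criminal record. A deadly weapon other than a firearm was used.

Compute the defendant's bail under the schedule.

$43,155

Base amounts from the schedule: receiving stolen property $20,100; hit and run $19,500.
Stacking rule: highest base plus 15% of each additional charge. Highest is receiving stolen property at $20,100. Additional: $19,500 × 15% = $2,925. Combined base = $20,100 + $2,925 = $23,025.
Net percentage adjustment: +20% +100% = +120%. $23,025 × 2.2 = $50,655.
No prior criminal record (−$7,500 flat): $50,655 − $7,500 = $43,155.
$43,155 is within the $225,000 maximum.
$43,155 is at or above the $3,500 minimum.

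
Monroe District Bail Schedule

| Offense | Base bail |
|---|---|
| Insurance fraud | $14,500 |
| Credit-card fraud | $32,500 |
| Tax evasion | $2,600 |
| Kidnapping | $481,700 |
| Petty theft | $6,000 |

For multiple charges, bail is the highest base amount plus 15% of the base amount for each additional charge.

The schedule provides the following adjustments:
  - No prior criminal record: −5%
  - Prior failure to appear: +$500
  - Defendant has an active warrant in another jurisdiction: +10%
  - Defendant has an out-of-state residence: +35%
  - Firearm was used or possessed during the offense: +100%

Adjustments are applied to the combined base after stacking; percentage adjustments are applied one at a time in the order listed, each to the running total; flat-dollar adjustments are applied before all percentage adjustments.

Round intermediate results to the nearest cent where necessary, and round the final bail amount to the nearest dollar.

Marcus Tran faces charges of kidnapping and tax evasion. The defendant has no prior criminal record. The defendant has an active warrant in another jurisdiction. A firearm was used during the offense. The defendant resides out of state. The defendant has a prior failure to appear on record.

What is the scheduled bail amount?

$1,361,628

Base amounts from the schedule: kidnapping $481,700; tax evasion $2,600.
Stacking rule: highest base plus 15% of each additional charge. Highest is kidnapping at $481,700. Additional: $2,600 × 15% = $390. Combined base = $481,700 + $390 = $482,090.
Prior failure to appear (+$500 flat): $482,090 + $500 = $482,590.
No prior criminal record (−5%): $482,590 × 0.95 = $458,460.50.
Defendant has an active warrant in another jurisdiction (+10%): $458,460.50 × 1.1 = $504,306.55.
Defendant has an out-of-state residence (+35%): $504,306.55 × 1.35 = $680,813.84.
Firearm was used or possessed during the offense (+100%): $680,813.84 × 2 = $1,361,627.68.
Rounded to the nearest dollar: $1,361,628.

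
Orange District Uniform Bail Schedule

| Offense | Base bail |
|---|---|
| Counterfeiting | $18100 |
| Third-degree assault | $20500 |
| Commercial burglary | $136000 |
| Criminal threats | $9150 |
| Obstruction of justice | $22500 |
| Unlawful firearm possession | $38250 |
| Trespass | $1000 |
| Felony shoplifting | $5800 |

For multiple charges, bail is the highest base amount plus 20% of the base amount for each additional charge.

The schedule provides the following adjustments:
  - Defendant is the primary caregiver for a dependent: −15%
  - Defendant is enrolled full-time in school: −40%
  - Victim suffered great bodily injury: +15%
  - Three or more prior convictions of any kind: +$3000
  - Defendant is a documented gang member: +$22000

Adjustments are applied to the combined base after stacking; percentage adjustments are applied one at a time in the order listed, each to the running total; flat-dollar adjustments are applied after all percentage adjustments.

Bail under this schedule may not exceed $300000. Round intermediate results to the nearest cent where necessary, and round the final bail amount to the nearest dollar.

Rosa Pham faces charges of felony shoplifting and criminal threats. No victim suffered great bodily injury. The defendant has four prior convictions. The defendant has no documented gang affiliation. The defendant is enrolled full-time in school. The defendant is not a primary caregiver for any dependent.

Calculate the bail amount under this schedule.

Base amounts from the schedule: felony shoplifting $5800; criminal threats $9150.
Stacking rule: highest base plus 20% of each additional charge. Highest is criminal threats at $9150. Additional: $5800 × 20% = $1160. Combined base = $9150 + $1160 = $10310.
Defendant is enrolled full-time in school (−40%): $10310 × 0.6 = $6186.
Three or more prior convictions of any kind (+$3000 flat): $6186 + $3000 = $9186.
$9186 is within the $300000 maximum.

$9186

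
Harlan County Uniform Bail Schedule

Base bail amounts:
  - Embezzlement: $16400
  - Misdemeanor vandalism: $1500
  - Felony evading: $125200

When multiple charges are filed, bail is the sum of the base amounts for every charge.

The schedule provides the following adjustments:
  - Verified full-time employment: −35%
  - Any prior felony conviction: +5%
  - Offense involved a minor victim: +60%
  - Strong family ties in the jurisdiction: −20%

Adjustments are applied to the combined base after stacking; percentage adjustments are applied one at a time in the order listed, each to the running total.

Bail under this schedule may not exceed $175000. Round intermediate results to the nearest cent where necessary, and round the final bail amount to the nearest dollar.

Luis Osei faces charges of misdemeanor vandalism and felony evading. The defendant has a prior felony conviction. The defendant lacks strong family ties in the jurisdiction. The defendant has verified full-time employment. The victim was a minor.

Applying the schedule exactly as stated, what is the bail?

$138356

Base amounts from the schedule: misdemeanor vandalism $1500; felony evading $125200.
Stacking rule: sum of all bases. $1500 + $125200 = $126700.
Verified full-time employment (−35%): $126700 × 0.65 = $82355.
Any prior felony conviction (+5%): $82355 × 1.05 = $86472.75.
Offense involved a minor victim (+60%): $86472.75 × 1.6 = $138356.40.
$138356.40 is within the $175000 maximum.
Rounded to the nearest dollar: $138356.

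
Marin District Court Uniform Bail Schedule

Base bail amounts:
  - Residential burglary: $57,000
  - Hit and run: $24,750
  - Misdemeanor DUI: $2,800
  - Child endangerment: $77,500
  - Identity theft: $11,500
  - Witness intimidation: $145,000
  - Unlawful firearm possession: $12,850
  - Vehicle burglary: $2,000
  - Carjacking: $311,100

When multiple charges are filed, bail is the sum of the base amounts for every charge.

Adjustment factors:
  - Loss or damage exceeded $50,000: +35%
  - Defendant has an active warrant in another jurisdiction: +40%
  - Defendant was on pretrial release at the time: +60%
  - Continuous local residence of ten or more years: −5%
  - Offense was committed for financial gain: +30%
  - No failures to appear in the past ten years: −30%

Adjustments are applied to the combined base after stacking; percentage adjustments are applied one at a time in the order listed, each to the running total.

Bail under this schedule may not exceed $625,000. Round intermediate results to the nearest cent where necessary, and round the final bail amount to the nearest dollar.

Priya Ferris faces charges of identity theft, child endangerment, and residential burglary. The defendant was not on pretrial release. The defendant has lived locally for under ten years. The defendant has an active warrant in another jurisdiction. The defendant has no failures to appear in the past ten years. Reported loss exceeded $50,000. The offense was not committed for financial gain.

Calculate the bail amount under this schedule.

$193,158

Base amounts from the schedule: identity theft $11,500; child endangerment $77,500; residential burglary $57,000.
Stacking rule: sum of all bases. $11,500 + $77,500 + $57,000 = $146,000.
Loss or damage exceeded $50,000 (+35%): $146,000 × 1.35 = $197,100.
Defendant has an active warrant in another jurisdiction (+40%): $197,100 × 1.4 = $275,940.
No failures to appear in the past ten years (−30%): $275,940 × 0.7 = $193,158.
$193,158 is within the $625,000 maximum.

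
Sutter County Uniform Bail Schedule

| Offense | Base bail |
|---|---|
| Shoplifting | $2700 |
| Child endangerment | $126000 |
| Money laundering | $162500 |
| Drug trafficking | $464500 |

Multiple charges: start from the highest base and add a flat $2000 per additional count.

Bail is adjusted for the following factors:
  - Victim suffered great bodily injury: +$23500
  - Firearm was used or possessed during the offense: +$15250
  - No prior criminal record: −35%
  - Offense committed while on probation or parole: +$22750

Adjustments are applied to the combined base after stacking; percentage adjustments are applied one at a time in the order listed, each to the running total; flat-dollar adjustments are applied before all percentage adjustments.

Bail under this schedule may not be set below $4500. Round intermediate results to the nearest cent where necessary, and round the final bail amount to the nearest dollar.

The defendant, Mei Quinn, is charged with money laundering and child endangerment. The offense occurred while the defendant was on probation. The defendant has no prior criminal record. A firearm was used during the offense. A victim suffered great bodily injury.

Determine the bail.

Base amounts from the schedule: money laundering $162500; child endangerment $126000.
Stacking rule: highest base plus $2000 per additional charge. Highest is money laundering at $162500; 1 additional charge → +$2000. Combined base = $164500.
Victim suffered great bodily injury (+$23500 flat): $164500 + $23500 = $188000.
Firearm was used or possessed during the offense (+$15250 flat): $188000 + $15250 = $203250.
Offense committed while on probation or parole (+$22750 flat): $203250 + $22750 = $226000.
No prior criminal record (−35%): $226000 × 0.65 = $146900.
$146900 is at or above the $4500 minimum.

$146900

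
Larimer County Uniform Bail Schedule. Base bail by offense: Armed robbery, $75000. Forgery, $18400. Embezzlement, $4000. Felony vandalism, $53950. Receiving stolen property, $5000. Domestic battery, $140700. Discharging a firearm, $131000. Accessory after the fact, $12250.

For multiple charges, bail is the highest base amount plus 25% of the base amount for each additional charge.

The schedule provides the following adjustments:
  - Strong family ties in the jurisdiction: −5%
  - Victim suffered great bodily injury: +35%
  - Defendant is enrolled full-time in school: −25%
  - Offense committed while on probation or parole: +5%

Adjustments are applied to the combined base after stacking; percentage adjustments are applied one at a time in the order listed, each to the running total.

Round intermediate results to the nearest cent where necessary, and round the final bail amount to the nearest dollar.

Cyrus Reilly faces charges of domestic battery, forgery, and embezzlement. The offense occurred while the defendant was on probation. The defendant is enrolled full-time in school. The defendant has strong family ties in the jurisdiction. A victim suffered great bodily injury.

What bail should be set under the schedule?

$147758

Base amounts from the schedule: domestic battery $140700; forgery $18400; embezzlement $4000.
Stacking rule: highest base plus 25% of each additional charge. Highest is domestic battery at $140700. Additional: $18400 × 25% = $4600; $4000 × 25% = $1000. Combined base = $140700 + $5600 = $146300.
Strong family ties in the jurisdiction (−5%): $146300 × 0.95 = $138985.
Victim suffered great bodily injury (+35%): $138985 × 1.35 = $187629.75.
Defendant is enrolled full-time in school (−25%): $187629.75 × 0.75 = $140722.31.
Offense committed while on probation or parole (+5%): $140722.31 × 1.05 = $147758.43.
Rounded to the nearest dollar: $147758.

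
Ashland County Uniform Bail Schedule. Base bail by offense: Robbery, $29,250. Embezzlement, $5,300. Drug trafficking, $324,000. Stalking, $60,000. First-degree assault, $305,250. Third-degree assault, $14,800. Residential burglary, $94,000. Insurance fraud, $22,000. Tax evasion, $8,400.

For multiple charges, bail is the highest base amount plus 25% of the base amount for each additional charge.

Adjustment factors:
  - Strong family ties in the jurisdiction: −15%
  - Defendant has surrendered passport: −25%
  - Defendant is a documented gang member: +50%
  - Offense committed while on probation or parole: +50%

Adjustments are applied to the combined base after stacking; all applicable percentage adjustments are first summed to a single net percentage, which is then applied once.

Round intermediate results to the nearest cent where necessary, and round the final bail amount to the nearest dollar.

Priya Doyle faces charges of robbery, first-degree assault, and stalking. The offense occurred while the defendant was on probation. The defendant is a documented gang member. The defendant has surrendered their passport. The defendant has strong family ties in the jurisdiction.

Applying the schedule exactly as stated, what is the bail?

Base amounts from the schedule: robbery $29,250; first-degree assault $305,250; stalking $60,000.
Stacking rule: highest base plus 25% of each additional charge. Highest is first-degree assault at $305,250. Additional: $29,250 × 25% = $7,312.50; $60,000 × 25% = $15,000. Combined base = $305,250 + $22,312.50 = $327,562.50.
Net percentage adjustment: −15% −25% +50% +50% = +60%. $327,562.50 × 1.6 = $524,100.

$524,100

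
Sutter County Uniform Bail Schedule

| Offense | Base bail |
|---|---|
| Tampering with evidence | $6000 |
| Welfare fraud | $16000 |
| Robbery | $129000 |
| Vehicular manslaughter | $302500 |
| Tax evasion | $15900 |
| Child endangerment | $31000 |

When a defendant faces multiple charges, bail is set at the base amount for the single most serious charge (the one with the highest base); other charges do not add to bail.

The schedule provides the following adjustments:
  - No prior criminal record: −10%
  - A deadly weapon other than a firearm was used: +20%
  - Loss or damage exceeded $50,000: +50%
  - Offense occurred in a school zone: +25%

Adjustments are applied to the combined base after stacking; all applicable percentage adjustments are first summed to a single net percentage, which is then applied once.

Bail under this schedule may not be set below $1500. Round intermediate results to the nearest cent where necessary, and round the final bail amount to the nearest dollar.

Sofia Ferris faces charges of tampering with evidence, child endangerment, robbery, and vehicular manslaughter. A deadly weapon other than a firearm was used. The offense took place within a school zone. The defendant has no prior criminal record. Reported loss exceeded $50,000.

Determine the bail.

$559625

Base amounts from the schedule: tampering with evidence $6000; child endangerment $31000; robbery $129000; vehicular manslaughter $302500.
Stacking rule: use the highest base only. Highest is vehicular manslaughter at $302500. Combined base = $302500.
Net percentage adjustment: −10% +20% +50% +25% = +85%. $302500 × 1.85 = $559625.
$559625 is at or above the $1500 minimum.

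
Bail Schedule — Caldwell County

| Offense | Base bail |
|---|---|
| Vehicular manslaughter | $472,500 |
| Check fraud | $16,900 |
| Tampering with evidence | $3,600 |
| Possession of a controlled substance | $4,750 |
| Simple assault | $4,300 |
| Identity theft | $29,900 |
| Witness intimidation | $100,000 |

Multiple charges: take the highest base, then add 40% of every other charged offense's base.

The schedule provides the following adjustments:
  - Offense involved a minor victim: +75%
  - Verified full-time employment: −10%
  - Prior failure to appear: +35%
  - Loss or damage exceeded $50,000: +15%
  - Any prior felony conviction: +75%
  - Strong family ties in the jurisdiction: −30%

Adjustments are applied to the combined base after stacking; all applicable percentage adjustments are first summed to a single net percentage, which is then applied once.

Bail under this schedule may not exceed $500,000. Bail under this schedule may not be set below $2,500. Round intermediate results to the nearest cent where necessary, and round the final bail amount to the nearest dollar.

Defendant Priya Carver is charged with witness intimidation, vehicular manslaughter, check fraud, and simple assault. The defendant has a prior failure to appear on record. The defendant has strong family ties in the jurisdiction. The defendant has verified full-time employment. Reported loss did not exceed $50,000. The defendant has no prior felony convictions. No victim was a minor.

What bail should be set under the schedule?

Base amounts from the schedule: witness intimidation $100,000; vehicular manslaughter $472,500; check fraud $16,900; simple assault $4,300.
Stacking rule: highest base plus 40% of each additional charge. Highest is vehicular manslaughter at $472,500. Additional: $100,000 × 40% = $40,000; $16,900 × 40% = $6,760; $4,300 × 40% = $1,720. Combined base = $472,500 + $48,480 = $520,980.
Net percentage adjustment: −10% +35% −30% = −5%. $520,980 × 0.95 = $494,931.
$494,931 is within the $500,000 maximum.
$494,931 is at or above the $2,500 minimum.

$494,931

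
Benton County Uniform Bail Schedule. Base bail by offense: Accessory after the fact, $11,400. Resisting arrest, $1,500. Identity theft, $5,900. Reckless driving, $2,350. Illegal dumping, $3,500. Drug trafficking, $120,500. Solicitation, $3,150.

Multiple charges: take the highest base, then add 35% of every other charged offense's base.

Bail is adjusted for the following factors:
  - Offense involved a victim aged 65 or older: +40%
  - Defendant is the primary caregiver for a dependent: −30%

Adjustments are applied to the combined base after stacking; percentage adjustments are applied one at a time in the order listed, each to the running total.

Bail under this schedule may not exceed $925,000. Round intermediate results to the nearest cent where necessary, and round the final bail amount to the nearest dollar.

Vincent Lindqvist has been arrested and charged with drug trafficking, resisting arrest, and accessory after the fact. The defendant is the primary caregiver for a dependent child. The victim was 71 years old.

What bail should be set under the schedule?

$122,515

Base amounts from the schedule: drug trafficking $120,500; resisting arrest $1,500; accessory after the fact $11,400.
Stacking rule: highest base plus 35% of each additional charge. Highest is drug trafficking at $120,500. Additional: $1,500 × 35% = $525; $11,400 × 35% = $3,990. Combined base = $120,500 + $4,515 = $125,015.
Offense involved a victim aged 65 or older (+40%): $125,015 × 1.4 = $175,021.
Defendant is the primary caregiver for a dependent (−30%): $175,021 × 0.7 = $122,514.70.
$122,514.70 is within the $925,000 maximum.
Rounded to the nearest dollar: $122,515.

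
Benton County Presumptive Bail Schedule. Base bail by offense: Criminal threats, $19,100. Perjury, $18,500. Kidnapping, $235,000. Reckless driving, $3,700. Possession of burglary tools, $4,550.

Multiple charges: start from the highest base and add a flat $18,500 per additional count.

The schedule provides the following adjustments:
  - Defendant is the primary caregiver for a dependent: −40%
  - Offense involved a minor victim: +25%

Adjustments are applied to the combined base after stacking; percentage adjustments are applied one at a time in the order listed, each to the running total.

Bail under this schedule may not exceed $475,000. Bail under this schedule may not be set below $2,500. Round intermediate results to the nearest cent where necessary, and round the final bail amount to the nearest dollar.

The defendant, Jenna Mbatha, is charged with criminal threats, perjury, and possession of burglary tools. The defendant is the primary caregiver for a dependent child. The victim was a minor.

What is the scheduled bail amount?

Base amounts from the schedule: criminal threats $19,100; perjury $18,500; possession of burglary tools $4,550.
Stacking rule: highest base plus $18,500 per additional charge. Highest is criminal threats at $19,100; 2 additional charges → +$37,000. Combined base = $56,100.
Defendant is the primary caregiver for a dependent (−40%): $56,100 × 0.6 = $33,660.
Offense involved a minor victim (+25%): $33,660 × 1.25 = $42,075.
$42,075 is within the $475,000 maximum.
$42,075 is at or above the $2,500 minimum.

$42,075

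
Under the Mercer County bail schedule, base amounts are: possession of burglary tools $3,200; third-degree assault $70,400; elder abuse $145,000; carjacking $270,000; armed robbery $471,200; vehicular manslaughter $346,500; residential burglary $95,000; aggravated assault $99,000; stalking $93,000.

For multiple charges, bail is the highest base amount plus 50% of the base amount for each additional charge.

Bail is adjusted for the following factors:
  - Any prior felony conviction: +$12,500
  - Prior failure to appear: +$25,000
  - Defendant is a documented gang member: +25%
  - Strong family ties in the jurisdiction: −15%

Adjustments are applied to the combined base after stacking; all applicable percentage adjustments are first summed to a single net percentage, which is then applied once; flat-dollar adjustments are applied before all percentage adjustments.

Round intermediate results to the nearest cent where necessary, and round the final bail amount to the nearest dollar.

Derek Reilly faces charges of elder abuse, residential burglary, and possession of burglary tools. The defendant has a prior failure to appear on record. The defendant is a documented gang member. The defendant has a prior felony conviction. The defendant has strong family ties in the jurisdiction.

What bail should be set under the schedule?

Base amounts from the schedule: elder abuse $145,000; residential burglary $95,000; possession of burglary tools $3,200.
Stacking rule: highest base plus 50% of each additional charge. Highest is elder abuse at $145,000. Additional: $95,000 × 50% = $47,500; $3,200 × 50% = $1,600. Combined base = $145,000 + $49,100 = $194,100.
Any prior felony conviction (+$12,500 flat): $194,100 + $12,500 = $206,600.
Prior failure to appear (+$25,000 flat): $206,600 + $25,000 = $231,600.
Net percentage adjustment: +25% −15% = +10%. $231,600 × 1.1 = $254,760.

$254,760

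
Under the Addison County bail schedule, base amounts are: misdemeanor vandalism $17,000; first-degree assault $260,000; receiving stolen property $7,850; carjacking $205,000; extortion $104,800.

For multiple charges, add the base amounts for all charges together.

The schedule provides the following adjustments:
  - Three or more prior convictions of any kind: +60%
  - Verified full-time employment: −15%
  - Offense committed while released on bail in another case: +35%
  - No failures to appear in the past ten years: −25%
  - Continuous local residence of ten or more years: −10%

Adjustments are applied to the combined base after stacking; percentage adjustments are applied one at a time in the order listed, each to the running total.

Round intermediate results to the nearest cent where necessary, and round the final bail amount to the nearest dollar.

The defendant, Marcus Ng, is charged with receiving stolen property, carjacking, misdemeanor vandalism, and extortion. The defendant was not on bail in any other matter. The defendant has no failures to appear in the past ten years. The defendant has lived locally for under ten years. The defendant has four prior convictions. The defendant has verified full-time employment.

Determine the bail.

$341,343

Base amounts from the schedule: receiving stolen property $7,850; carjacking $205,000; misdemeanor vandalism $17,000; extortion $104,800.
Stacking rule: sum of all bases. $7,850 + $205,000 + $17,000 + $104,800 = $334,650.
Three or more prior convictions of any kind (+60%): $334,650 × 1.6 = $535,440.
Verified full-time employment (−15%): $535,440 × 0.85 = $455,124.
No failures to appear in the past ten years (−25%): $455,124 × 0.75 = $341,343.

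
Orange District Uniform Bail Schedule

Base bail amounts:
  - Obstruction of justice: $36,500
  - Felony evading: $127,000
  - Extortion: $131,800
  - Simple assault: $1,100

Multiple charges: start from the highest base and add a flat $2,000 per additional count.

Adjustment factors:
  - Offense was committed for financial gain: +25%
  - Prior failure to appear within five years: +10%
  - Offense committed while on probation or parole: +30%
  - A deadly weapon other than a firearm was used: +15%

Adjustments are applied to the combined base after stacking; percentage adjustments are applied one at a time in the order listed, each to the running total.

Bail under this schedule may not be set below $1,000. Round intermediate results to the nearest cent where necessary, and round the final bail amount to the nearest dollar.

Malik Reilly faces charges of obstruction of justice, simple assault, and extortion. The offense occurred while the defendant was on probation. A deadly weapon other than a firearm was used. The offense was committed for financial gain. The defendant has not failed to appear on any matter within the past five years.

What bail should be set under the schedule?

Base amounts from the schedule: obstruction of justice $36,500; simple assault $1,100; extortion $131,800.
Stacking rule: highest base plus $2,000 per additional charge. Highest is extortion at $131,800; 2 additional charges → +$4,000. Combined base = $135,800.
Offense was committed for financial gain (+25%): $135,800 × 1.25 = $169,750.
Offense committed while on probation or parole (+30%): $169,750 × 1.3 = $220,675.
A deadly weapon other than a firearm was used (+15%): $220,675 × 1.15 = $253,776.25.
$253,776.25 is at or above the $1,000 minimum.
Rounded to the nearest dollar: $253,776.

$253,776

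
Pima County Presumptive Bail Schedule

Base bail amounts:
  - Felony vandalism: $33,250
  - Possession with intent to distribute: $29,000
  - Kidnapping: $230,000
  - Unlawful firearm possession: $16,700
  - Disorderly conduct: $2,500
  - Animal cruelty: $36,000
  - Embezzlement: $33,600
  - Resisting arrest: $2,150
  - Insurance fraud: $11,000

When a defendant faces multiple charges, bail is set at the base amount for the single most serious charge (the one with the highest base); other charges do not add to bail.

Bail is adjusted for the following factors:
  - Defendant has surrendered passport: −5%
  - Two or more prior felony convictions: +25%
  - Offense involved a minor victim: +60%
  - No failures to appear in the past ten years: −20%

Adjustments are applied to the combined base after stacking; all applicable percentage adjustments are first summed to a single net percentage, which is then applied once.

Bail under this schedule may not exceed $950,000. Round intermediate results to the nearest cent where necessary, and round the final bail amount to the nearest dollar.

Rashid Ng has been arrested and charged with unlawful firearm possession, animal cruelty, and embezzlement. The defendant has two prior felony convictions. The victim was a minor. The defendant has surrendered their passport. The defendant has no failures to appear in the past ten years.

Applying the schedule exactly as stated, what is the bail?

Base amounts from the schedule: unlawful firearm possession $16,700; animal cruelty $36,000; embezzlement $33,600.
Stacking rule: use the highest base only. Highest is animal cruelty at $36,000. Combined base = $36,000.
Net percentage adjustment: −5% +25% +60% −20% = +60%. $36,000 × 1.6 = $57,600.
$57,600 is within the $950,000 maximum.

$57,600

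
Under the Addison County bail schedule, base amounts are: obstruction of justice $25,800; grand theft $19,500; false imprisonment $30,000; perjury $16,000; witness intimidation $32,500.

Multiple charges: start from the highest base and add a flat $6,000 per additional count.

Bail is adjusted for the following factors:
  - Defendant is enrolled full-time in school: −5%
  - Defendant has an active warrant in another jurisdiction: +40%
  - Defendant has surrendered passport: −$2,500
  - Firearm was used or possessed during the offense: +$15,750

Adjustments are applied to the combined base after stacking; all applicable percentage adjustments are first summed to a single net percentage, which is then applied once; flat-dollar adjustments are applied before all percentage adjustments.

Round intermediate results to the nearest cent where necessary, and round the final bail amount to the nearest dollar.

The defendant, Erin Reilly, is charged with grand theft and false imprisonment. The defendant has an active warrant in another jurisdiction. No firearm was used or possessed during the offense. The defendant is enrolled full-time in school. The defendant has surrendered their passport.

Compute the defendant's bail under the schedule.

Base amounts from the schedule: grand theft $19,500; false imprisonment $30,000.
Stacking rule: highest base plus $6,000 per additional charge. Highest is false imprisonment at $30,000; 1 additional charge → +$6,000. Combined base = $36,000.
Defendant has surrendered passport (−$2,500 flat): $36,000 − $2,500 = $33,500.
Net percentage adjustment: −5% +40% = +35%. $33,500 × 1.35 = $45,225.

$45,225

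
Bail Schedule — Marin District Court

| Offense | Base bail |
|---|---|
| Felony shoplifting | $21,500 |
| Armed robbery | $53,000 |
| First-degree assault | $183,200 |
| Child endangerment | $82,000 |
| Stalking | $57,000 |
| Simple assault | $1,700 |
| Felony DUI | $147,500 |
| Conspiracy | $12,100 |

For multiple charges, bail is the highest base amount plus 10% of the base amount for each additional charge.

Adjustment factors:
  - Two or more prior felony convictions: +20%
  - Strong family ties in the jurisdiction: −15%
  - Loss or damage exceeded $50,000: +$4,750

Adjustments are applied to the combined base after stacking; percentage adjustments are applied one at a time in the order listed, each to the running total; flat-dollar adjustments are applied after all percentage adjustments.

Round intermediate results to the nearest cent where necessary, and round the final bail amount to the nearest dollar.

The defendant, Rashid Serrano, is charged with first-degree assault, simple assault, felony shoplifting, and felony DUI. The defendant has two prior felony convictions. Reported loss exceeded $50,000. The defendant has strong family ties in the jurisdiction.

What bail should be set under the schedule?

Base amounts from the schedule: first-degree assault $183,200; simple assault $1,700; felony shoplifting $21,500; felony DUI $147,500.
Stacking rule: highest base plus 10% of each additional charge. Highest is first-degree assault at $183,200. Additional: $1,700 × 10% = $170; $21,500 × 10% = $2,150; $147,500 × 10% = $14,750. Combined base = $183,200 + $17,070 = $200,270.
Two or more prior felony convictions (+20%): $200,270 × 1.2 = $240,324.
Strong family ties in the jurisdiction (−15%): $240,324 × 0.85 = $204,275.40.
Loss or damage exceeded $50,000 (+$4,750 flat): $204,275.40 + $4,750 = $209,025.40.
Rounded to the nearest dollar: $209,025.

$209,025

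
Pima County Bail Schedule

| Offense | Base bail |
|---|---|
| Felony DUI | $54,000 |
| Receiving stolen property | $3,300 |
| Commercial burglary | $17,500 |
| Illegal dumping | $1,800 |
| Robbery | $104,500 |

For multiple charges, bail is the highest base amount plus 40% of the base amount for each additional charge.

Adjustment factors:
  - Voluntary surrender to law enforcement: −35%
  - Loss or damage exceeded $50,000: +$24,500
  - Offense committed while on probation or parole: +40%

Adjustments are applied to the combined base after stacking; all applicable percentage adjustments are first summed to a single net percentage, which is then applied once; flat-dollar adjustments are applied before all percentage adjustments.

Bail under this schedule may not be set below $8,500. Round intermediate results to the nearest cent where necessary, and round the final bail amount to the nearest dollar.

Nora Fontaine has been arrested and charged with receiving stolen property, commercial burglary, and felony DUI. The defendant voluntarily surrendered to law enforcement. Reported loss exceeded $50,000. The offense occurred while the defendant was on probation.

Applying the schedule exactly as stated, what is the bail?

$91,161

Base amounts from the schedule: receiving stolen property $3,300; commercial burglary $17,500; felony DUI $54,000.
Stacking rule: highest base plus 40% of each additional charge. Highest is felony DUI at $54,000. Additional: $3,300 × 40% = $1,320; $17,500 × 40% = $7,000. Combined base = $54,000 + $8,320 = $62,320.
Loss or damage exceeded $50,000 (+$24,500 flat): $62,320 + $24,500 = $86,820.
Net percentage adjustment: −35% +40% = +5%. $86,820 × 1.05 = $91,161.
$91,161 is at or above the $8,500 minimum.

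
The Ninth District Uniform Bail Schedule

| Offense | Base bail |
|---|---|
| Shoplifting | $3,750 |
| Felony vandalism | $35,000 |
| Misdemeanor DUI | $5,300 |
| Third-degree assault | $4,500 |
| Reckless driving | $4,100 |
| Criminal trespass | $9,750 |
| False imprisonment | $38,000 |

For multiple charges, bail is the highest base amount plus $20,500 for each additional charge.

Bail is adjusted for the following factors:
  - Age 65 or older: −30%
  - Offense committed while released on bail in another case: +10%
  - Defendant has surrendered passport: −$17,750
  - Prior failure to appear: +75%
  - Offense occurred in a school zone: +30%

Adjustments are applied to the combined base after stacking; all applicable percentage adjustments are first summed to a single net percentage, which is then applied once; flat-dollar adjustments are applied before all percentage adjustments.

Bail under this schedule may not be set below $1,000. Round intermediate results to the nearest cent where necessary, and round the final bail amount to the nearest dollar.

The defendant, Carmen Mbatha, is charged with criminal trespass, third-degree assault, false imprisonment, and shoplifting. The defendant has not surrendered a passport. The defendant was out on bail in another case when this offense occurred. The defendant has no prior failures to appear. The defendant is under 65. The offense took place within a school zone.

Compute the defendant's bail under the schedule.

Base amounts from the schedule: criminal trespass $9,750; third-degree assault $4,500; false imprisonment $38,000; shoplifting $3,750.
Stacking rule: highest base plus $20,500 per additional charge. Highest is false imprisonment at $38,000; 3 additional charges → +$61,500. Combined base = $99,500.
Net percentage adjustment: +10% +30% = +40%. $99,500 × 1.4 = $139,300.
$139,300 is at or above the $1,000 minimum.

$139,300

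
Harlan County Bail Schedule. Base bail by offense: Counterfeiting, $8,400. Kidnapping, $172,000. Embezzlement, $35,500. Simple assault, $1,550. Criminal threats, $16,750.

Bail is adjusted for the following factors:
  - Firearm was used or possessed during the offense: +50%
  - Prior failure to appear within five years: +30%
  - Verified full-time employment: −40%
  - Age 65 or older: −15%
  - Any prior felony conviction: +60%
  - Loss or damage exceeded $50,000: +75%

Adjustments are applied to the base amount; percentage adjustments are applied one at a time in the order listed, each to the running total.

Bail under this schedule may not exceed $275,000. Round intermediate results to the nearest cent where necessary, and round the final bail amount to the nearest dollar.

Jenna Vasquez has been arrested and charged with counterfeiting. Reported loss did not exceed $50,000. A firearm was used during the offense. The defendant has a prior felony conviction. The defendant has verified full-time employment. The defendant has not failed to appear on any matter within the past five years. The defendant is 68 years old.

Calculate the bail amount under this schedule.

$10,282

Base amounts from the schedule: counterfeiting $8,400.
Single charge. Combined base = $8,400.
Firearm was used or possessed during the offense (+50%): $8,400 × 1.5 = $12,600.
Verified full-time employment (−40%): $12,600 × 0.6 = $7,560.
Age 65 or older (−15%): $7,560 × 0.85 = $6,426.
Any prior felony conviction (+60%): $6,426 × 1.6 = $10,281.60.
$10,281.60 is within the $275,000 maximum.
Rounded to the nearest dollar: $10,282.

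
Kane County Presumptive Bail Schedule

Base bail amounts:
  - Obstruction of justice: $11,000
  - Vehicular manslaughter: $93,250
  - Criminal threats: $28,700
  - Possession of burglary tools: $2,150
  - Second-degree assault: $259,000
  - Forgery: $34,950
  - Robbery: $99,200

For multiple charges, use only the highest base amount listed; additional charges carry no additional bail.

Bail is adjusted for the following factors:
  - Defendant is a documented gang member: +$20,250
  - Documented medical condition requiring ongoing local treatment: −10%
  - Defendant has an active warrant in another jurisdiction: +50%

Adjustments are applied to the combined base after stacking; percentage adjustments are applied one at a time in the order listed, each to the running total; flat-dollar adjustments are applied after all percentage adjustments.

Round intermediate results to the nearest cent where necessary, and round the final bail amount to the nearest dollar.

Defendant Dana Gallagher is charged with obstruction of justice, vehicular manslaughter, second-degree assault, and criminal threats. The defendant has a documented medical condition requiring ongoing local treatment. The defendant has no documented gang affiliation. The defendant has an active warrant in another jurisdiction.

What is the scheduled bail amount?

$349,650

Base amounts from the schedule: obstruction of justice $11,000; vehicular manslaughter $93,250; second-degree assault $259,000; criminal threats $28,700.
Stacking rule: use the highest base only. Highest is second-degree assault at $259,000. Combined base = $259,000.
Documented medical condition requiring ongoing local treatment (−10%): $259,000 × 0.9 = $233,100.
Defendant has an active warrant in another jurisdiction (+50%): $233,100 × 1.5 = $349,650.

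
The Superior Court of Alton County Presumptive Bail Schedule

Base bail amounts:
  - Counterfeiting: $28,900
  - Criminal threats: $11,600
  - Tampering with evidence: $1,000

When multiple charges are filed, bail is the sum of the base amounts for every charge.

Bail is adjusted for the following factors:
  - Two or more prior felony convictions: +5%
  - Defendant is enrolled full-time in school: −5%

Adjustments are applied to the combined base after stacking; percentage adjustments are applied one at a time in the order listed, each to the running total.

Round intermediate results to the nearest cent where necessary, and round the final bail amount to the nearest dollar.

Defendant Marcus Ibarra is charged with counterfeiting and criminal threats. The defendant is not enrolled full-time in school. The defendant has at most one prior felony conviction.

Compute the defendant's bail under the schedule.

Base amounts from the schedule: counterfeiting $28,900; criminal threats $11,600.
Stacking rule: sum of all bases. $28,900 + $11,600 = $40,500.
No adjustment factors apply to this defendant.

$40,500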